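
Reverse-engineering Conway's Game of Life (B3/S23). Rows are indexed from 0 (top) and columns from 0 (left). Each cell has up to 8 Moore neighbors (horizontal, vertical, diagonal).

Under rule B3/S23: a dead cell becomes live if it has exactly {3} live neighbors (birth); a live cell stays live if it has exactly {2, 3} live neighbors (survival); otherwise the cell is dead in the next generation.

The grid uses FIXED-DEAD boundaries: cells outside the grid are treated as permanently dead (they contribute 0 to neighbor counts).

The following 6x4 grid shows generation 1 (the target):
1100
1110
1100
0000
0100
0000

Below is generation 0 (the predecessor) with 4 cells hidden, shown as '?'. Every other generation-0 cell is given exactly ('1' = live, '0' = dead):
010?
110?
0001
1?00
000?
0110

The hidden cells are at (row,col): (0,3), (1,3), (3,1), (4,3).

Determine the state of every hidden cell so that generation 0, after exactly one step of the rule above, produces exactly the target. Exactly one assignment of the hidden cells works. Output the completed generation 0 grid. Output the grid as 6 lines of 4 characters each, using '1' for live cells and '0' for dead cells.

Hidden generation-0 cells (in order): (0,3), (1,3), (3,1), (4,3).
A hidden cell only influences target cells in its own 3x3 neighborhood. Try each of the 2^4 = 16 assignments, step the completed generation 0 forward once under B3/S23, and compare with the target:
  (0,3)=0 (1,3)=0 (3,1)=0 (4,3)=0 -> step reproduces the target at every cell -> ACCEPT
  (0,3)=0 (1,3)=0 (3,1)=0 (4,3)=1 -> step gives (4,2)='1' but target has '0' -> reject
  (0,3)=0 (1,3)=0 (3,1)=1 (4,3)=0 -> step gives (2,0)='0' but target has '1' -> reject
  (0,3)=0 (1,3)=0 (3,1)=1 (4,3)=1 -> step gives (2,0)='0' but target has '1' -> reject
  (0,3)=0 (1,3)=1 (3,1)=0 (4,3)=0 -> step gives (0,2)='1' but target has '0' -> reject
  (0,3)=0 (1,3)=1 (3,1)=0 (4,3)=1 -> step gives (0,2)='1' but target has '0' -> reject
  (0,3)=0 (1,3)=1 (3,1)=1 (4,3)=0 -> step gives (0,2)='1' but target has '0' -> reject
  (0,3)=0 (1,3)=1 (3,1)=1 (4,3)=1 -> step gives (0,2)='1' but target has '0' -> reject
  (0,3)=1 (1,3)=0 (3,1)=0 (4,3)=0 -> step gives (0,2)='1' but target has '0' -> reject
  (0,3)=1 (1,3)=0 (3,1)=0 (4,3)=1 -> step gives (0,2)='1' but target has '0' -> reject
  (0,3)=1 (1,3)=0 (3,1)=1 (4,3)=0 -> step gives (0,2)='1' but target has '0' -> reject
  (0,3)=1 (1,3)=0 (3,1)=1 (4,3)=1 -> step gives (0,2)='1' but target has '0' -> reject
  (0,3)=1 (1,3)=1 (3,1)=0 (4,3)=0 -> step gives (1,2)='0' but target has '1' -> reject
  (0,3)=1 (1,3)=1 (3,1)=0 (4,3)=1 -> step gives (1,2)='0' but target has '1' -> reject
  (0,3)=1 (1,3)=1 (3,1)=1 (4,3)=0 -> step gives (1,2)='0' but target has '1' -> reject
  (0,3)=1 (1,3)=1 (3,1)=1 (4,3)=1 -> step gives (1,2)='0' but target has '1' -> reject
Unique solution: (0,3)=dead, (1,3)=dead, (3,1)=dead, (4,3)=dead.
Check: live-neighbor counts of every cell in the completed generation 0:
3220
2231
3320
0111
2321
1111
Applying B3/S23 to generation 0 with these counts gives:
1100
1110
1100
0000
0100
0000
which matches the target exactly.

Answer: 0100
1100
0001
1000
0000
0110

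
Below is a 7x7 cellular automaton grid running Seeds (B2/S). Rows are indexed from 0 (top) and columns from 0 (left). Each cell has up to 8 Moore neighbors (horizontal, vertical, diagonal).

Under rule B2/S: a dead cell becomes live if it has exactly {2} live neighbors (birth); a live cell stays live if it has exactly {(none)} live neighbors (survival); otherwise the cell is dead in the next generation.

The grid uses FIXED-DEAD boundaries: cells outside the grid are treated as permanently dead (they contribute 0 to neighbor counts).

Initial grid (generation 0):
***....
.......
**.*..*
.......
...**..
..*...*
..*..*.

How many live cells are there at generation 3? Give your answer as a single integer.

Simulating step by step:
Generation 0 (given above): 13 live cells
Generation 1: 11 live cells
.......
...*...
..*....
**...*.
..*..*.
.*.....
.*.*..*
Generation 2: 15 live cells
.......
..*....
*..**..
...**.*
....*.*
*..****
*......
Generation 3: 9 live cells
.......
.*..*..
.*.....
..*....
..*....
.*.....
.*.*..*
Population at generation 3: 9

Answer: 9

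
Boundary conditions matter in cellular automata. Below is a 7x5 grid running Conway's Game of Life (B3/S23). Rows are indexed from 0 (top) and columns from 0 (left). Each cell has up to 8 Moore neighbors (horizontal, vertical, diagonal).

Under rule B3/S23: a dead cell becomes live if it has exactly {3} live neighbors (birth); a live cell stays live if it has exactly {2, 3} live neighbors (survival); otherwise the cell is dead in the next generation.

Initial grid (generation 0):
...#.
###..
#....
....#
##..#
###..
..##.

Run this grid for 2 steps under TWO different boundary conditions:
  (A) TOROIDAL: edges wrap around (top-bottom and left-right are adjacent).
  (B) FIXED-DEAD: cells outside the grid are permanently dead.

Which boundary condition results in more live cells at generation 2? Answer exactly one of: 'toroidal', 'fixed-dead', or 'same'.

Answer: toroidal

Derivation:
Under TOROIDAL boundary, generation 2:
.#...
.##..
..#..
.##..
#.###
..#..
...##
Population = 13

Under FIXED-DEAD boundary, generation 2:
#.#..
#.#..
..#..
#.#..
#.#..
.....
.....
Population = 9

Comparison: toroidal=13, fixed-dead=9 -> toroidal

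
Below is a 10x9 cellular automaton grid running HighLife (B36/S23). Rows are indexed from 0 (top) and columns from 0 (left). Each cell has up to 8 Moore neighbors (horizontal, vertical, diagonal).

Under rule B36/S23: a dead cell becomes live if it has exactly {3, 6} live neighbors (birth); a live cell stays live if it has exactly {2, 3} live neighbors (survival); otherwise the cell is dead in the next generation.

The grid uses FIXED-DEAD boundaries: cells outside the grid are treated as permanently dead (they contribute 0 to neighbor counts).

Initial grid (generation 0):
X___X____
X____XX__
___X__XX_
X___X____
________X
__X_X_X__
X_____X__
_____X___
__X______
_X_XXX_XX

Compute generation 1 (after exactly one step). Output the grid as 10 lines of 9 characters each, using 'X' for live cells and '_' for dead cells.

Simulating step by step:
Generation 0 (given above): 24 live cells
Generation 1: 21 live cells
(generation 1 grid is the final answer)

Answer: _____X___
____XXXX_
____X_XX_
_______X_
___X_X___
_____X_X_
______X__
_________
__XX_XX__
__XXX____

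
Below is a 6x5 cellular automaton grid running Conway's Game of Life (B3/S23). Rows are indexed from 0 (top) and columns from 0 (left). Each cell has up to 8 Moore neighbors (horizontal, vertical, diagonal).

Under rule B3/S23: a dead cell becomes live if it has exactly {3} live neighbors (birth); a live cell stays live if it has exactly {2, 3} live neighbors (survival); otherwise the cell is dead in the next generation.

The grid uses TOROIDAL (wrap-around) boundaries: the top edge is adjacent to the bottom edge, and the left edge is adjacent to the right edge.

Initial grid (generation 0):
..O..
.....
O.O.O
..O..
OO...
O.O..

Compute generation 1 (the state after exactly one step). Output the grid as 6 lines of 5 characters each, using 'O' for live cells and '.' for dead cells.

Answer: .O...
.O.O.
.O.O.
..OOO
O.O..
O.O..

Derivation:
Simulating step by step:
Generation 0 (given above): 9 live cells
Generation 1: 12 live cells
(generation 1 grid is the final answer)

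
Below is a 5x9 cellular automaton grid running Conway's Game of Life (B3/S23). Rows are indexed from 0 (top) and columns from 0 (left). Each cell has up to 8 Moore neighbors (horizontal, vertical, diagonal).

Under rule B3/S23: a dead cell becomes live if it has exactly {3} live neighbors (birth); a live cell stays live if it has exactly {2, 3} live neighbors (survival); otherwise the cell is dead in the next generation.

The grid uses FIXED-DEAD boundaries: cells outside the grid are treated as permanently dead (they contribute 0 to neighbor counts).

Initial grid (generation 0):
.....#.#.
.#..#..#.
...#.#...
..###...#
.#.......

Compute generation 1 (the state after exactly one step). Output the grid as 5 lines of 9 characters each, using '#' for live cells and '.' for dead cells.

Simulating step by step:
Generation 0 (given above): 12 live cells
Generation 1: 9 live cells
(generation 1 grid is the final answer)

Answer: ......#..
....##...
.....#...
..###....
..##.....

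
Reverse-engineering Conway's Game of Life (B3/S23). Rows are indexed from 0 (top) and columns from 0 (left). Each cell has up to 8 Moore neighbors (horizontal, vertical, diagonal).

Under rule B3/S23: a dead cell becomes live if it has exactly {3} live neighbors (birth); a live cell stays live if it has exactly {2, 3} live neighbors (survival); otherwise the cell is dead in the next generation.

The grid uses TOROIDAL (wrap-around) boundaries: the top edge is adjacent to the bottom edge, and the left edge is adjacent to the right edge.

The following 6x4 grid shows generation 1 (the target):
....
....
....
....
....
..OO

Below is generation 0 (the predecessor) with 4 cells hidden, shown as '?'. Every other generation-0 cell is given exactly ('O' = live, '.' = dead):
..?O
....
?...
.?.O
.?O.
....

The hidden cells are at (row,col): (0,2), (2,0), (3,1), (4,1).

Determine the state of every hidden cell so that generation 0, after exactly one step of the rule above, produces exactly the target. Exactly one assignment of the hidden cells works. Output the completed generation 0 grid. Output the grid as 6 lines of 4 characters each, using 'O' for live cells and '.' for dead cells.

Answer: ..OO
....
....
...O
..O.
....

Derivation:
Hidden generation-0 cells (in order): (0,2), (2,0), (3,1), (4,1).
A hidden cell only influences target cells in its own 3x3 neighborhood. Try each of the 2^4 = 16 assignments, step the completed generation 0 forward once under B3/S23, and compare with the target:
  (0,2)=. (2,0)=. (3,1)=. (4,1)=. -> step gives (5,2)='.' but target has 'O' -> reject
  (0,2)=. (2,0)=. (3,1)=. (4,1)=O -> step gives (3,2)='O' but target has '.' -> reject
  (0,2)=. (2,0)=. (3,1)=O (4,1)=. -> step gives (3,2)='O' but target has '.' -> reject
  (0,2)=. (2,0)=. (3,1)=O (4,1)=O -> step gives (3,0)='O' but target has '.' -> reject
  (0,2)=. (2,0)=O (3,1)=. (4,1)=. -> step gives (3,3)='O' but target has '.' -> reject
  (0,2)=. (2,0)=O (3,1)=. (4,1)=O -> step gives (3,0)='O' but target has '.' -> reject
  (0,2)=. (2,0)=O (3,1)=O (4,1)=. -> step gives (2,0)='O' but target has '.' -> reject
  (0,2)=. (2,0)=O (3,1)=O (4,1)=O -> step gives (2,0)='O' but target has '.' -> reject
  (0,2)=O (2,0)=. (3,1)=. (4,1)=. -> step reproduces the target at every cell -> ACCEPT
  (0,2)=O (2,0)=. (3,1)=. (4,1)=O -> step gives (3,2)='O' but target has '.' -> reject
  (0,2)=O (2,0)=. (3,1)=O (4,1)=. -> step gives (3,2)='O' but target has '.' -> reject
  (0,2)=O (2,0)=. (3,1)=O (4,1)=O -> step gives (3,0)='O' but target has '.' -> reject
  (0,2)=O (2,0)=O (3,1)=. (4,1)=. -> step gives (1,3)='O' but target has '.' -> reject
  (0,2)=O (2,0)=O (3,1)=. (4,1)=O -> step gives (1,3)='O' but target has '.' -> reject
  (0,2)=O (2,0)=O (3,1)=O (4,1)=. -> step gives (1,3)='O' but target has '.' -> reject
  (0,2)=O (2,0)=O (3,1)=O (4,1)=O -> step gives (1,3)='O' but target has '.' -> reject
Unique solution: (0,2)=live, (2,0)=dead, (3,1)=dead, (4,1)=dead.
Check: live-neighbor counts of every cell in the completed generation 0:
1111
1122
1011
1121
1112
1233
Applying B3/S23 to generation 0 with these counts gives:
....
....
....
....
....
..OO
which matches the target exactly.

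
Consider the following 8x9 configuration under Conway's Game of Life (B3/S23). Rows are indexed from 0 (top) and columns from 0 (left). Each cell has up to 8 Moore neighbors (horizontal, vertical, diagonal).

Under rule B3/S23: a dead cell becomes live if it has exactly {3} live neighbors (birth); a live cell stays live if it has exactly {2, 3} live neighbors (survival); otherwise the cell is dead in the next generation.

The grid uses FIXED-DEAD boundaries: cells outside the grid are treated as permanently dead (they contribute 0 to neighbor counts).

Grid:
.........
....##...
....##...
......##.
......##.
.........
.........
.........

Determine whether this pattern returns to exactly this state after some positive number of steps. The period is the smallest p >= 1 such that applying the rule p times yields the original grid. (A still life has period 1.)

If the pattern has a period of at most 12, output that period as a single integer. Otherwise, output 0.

Answer: 2

Derivation:
Simulating and comparing each generation to the original:
Gen 0 (original, given above): 8 live cells
Gen 1: 6 live cells, differs from original
Gen 2: 8 live cells, MATCHES original -> period = 2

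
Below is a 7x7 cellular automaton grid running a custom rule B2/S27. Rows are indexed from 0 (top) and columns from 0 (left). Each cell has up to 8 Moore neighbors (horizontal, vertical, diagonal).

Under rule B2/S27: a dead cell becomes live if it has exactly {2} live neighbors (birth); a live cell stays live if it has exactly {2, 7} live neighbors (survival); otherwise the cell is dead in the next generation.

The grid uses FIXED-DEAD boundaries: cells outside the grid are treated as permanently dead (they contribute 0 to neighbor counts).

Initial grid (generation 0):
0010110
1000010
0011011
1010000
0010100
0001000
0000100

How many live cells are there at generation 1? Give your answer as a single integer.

Answer: 15

Derivation:
Simulating step by step:
Generation 0 (given above): 15 live cells
Generation 1: 15 live cells
0101111
0000000
1011011
0000001
0010000
0010010
0001000
Population at generation 1: 15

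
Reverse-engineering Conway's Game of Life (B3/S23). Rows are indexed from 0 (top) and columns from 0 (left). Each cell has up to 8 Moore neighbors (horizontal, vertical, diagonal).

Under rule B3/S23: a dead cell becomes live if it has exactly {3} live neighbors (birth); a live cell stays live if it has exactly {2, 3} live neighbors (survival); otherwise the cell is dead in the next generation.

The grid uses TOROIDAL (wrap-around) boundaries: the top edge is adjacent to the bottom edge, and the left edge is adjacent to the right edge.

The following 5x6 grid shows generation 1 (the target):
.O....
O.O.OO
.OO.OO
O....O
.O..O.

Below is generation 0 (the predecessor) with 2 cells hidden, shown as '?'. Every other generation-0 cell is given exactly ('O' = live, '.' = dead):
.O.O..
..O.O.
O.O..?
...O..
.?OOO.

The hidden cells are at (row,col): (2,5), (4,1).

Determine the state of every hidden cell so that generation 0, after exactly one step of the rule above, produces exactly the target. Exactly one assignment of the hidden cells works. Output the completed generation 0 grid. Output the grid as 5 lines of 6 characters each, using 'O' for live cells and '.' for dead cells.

Answer: .O.O..
..O.O.
O.O..O
...O..
.OOOO.

Derivation:
Hidden generation-0 cells (in order): (2,5), (4,1).
A hidden cell only influences target cells in its own 3x3 neighborhood. Try each of the 2^2 = 4 assignments, step the completed generation 0 forward once under B3/S23, and compare with the target:
  (2,5)=. (4,1)=. -> step gives (1,0)='.' but target has 'O' -> reject
  (2,5)=. (4,1)=O -> step gives (1,0)='.' but target has 'O' -> reject
  (2,5)=O (4,1)=. -> step gives (3,0)='.' but target has 'O' -> reject
  (2,5)=O (4,1)=O -> step reproduces the target at every cell -> ACCEPT
Unique solution: (2,5)=live, (4,1)=live.
Check: live-neighbor counts of every cell in the completed generation 0:
236542
343423
132432
345443
225431
Applying B3/S23 to generation 0 with these counts gives:
.O....
O.O.OO
.OO.OO
O....O
.O..O.
which matches the target exactly.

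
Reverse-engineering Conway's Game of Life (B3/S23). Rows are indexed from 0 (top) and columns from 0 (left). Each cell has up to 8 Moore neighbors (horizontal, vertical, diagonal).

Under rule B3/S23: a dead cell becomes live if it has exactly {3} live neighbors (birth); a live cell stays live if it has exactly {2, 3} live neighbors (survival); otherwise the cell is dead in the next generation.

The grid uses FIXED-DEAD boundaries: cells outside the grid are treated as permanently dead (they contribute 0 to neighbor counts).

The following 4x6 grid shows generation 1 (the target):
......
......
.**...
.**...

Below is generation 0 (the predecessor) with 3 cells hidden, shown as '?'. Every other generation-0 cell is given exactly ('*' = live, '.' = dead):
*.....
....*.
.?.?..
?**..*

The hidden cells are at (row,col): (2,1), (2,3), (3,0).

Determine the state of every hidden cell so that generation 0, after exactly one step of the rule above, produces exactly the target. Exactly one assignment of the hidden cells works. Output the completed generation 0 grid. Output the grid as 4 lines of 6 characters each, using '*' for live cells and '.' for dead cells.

Answer: *.....
....*.
.*....
.**..*

Derivation:
Hidden generation-0 cells (in order): (2,1), (2,3), (3,0).
A hidden cell only influences target cells in its own 3x3 neighborhood. Try each of the 2^3 = 8 assignments, step the completed generation 0 forward once under B3/S23, and compare with the target:
  (2,1)=. (2,3)=. (3,0)=. -> step gives (2,1)='.' but target has '*' -> reject
  (2,1)=. (2,3)=. (3,0)=* -> step gives (2,2)='.' but target has '*' -> reject
  (2,1)=. (2,3)=* (3,0)=. -> step gives (2,1)='.' but target has '*' -> reject
  (2,1)=. (2,3)=* (3,0)=* -> step gives (2,3)='*' but target has '.' -> reject
  (2,1)=* (2,3)=. (3,0)=. -> step reproduces the target at every cell -> ACCEPT
  (2,1)=* (2,3)=. (3,0)=* -> step gives (2,0)='*' but target has '.' -> reject
  (2,1)=* (2,3)=* (3,0)=. -> step gives (2,2)='.' but target has '*' -> reject
  (2,1)=* (2,3)=* (3,0)=* -> step gives (2,0)='*' but target has '.' -> reject
Unique solution: (2,1)=live, (2,3)=dead, (3,0)=dead.
Check: live-neighbor counts of every cell in the completed generation 0:
010111
221101
223222
222110
Applying B3/S23 to generation 0 with these counts gives:
......
......
.**...
.**...
which matches the target exactly.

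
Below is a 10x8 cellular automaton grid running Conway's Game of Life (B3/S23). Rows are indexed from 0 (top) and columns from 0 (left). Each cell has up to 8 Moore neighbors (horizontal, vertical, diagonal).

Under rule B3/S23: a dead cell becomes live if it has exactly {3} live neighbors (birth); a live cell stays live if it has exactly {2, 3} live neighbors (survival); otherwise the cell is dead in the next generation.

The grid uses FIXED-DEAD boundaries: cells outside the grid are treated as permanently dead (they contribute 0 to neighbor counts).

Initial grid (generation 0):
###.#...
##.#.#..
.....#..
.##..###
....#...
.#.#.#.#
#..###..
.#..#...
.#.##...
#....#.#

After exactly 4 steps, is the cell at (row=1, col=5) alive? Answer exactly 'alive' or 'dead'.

Answer: dead

Derivation:
Simulating step by step:
Generation 0 (given above): 31 live cells
Generation 1: 34 live cells
#.###...
#..#.#..
#....#..
....###.
.#.##..#
..##.##.
##.#.##.
##......
######..
....#...
Generation 2: 27 live cells
.####...
#.##.#..
........
...#..#.
.......#
#......#
#..#.##.
......#.
#.####..
.##.##..
Generation 3: 19 live cells
.#..#...
........
..###...
........
......##
.......#
.....###
.##...#.
..#...#.
.##..#..
Generation 4: 16 live cells
........
..#.#...
...#....
...#....
......##
.....#..
.....#.#
.##.....
...#.##.
.##.....

Cell (1,5) at generation 4: 0 -> dead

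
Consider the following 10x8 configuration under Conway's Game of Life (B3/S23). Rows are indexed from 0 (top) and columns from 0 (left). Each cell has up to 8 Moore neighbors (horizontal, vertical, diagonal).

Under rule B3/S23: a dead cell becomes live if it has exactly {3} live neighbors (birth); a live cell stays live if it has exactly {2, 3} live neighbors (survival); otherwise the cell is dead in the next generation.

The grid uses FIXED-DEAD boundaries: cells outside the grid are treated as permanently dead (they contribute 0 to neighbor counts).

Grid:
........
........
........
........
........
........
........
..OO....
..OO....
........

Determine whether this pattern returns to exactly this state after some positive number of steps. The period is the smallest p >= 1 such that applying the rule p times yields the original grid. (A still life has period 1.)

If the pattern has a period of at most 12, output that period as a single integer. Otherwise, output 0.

Simulating and comparing each generation to the original:
Gen 0 (original, given above): 4 live cells
Gen 1: 4 live cells, MATCHES original -> period = 1

Answer: 1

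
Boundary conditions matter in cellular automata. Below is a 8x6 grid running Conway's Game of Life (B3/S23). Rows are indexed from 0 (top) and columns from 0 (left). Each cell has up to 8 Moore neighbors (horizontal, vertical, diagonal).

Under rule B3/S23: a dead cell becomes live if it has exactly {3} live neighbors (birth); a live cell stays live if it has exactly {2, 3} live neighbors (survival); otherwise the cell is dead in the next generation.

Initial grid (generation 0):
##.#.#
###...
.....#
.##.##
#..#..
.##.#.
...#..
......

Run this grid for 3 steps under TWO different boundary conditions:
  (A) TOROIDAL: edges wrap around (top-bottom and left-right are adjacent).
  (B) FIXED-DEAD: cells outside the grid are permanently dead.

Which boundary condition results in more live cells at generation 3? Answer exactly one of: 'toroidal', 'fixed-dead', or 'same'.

Answer: toroidal

Derivation:
Under TOROIDAL boundary, generation 3:
.#####
.#...#
###...
..#...
#.....
##...#
....##
.##...
Population = 19

Under FIXED-DEAD boundary, generation 3:
......
##....
#.....
#.....
#..#..
#...#.
.#.#..
..#...
Population = 11

Comparison: toroidal=19, fixed-dead=11 -> toroidal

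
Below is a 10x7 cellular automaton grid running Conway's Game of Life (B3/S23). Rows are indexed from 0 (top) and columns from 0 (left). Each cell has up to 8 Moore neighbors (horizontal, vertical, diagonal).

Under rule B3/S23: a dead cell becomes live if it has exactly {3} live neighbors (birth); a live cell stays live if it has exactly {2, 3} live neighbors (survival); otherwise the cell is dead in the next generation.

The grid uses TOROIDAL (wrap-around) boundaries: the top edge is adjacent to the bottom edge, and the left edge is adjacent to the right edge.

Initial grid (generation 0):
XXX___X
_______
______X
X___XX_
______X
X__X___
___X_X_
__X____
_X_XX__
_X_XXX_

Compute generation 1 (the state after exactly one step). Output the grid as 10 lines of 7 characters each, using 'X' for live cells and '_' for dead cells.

Answer: XXXXXXX
_X____X
_____XX
X____X_
X___XXX
____X_X
__XXX__
__X____
_X___X_
_____XX

Derivation:
Simulating step by step:
Generation 0 (given above): 21 live cells
Generation 1: 27 live cells
(generation 1 grid is the final answer)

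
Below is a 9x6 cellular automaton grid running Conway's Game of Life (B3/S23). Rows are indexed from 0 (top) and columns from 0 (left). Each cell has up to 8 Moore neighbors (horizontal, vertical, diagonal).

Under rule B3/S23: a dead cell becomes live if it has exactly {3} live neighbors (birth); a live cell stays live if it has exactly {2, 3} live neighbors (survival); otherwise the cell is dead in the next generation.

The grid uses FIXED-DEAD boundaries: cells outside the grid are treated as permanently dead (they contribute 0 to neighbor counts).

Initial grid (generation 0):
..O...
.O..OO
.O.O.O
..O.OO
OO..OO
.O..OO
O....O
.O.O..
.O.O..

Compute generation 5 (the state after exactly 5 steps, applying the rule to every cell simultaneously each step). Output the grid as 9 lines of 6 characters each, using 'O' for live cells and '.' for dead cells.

Answer: ......
OOO...
OO....
..O...
..O...
...O..
O.O...
.O....
......

Derivation:
Simulating step by step:
Generation 0 (given above): 23 live cells
Generation 1: 19 live cells
......
.O.OOO
.O.O..
O.O...
OOO...
.O....
OOO..O
OO..O.
......
Generation 2: 13 live cells
....O.
...OO.
OO.O..
O..O..
O.O...
......
..O...
O.O...
......
Generation 3: 14 live cells
...OO.
..OOO.
OO.O..
O..O..
.O....
.O....
.O....
.O....
......
Generation 4: 15 live cells
..O.O.
.O....
OO....
O.....
OOO...
OOO...
OOO...
......
......
Generation 5: 11 live cells
(generation 5 grid is the final answer)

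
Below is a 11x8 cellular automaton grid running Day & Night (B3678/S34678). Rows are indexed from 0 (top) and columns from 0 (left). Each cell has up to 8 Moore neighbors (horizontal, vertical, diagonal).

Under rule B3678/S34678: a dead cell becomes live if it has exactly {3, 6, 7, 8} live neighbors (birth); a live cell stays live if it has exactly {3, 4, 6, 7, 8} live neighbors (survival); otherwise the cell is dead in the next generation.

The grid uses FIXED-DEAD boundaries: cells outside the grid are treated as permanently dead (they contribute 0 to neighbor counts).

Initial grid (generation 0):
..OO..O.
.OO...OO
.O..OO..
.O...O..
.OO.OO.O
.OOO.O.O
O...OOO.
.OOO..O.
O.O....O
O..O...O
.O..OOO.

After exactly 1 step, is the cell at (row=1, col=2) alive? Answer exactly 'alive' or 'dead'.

Answer: alive

Derivation:
Simulating step by step:
Generation 0 (given above): 40 live cells
Generation 1: 41 live cells
.OO....O
.OO.O.O.
OO...O..
OO.O.O..
OO..OO..
OOOOO.O.
..O.OOOO
OOOOO.OO
..O...O.
..O.OO..
........

Cell (1,2) at generation 1: 1 -> alive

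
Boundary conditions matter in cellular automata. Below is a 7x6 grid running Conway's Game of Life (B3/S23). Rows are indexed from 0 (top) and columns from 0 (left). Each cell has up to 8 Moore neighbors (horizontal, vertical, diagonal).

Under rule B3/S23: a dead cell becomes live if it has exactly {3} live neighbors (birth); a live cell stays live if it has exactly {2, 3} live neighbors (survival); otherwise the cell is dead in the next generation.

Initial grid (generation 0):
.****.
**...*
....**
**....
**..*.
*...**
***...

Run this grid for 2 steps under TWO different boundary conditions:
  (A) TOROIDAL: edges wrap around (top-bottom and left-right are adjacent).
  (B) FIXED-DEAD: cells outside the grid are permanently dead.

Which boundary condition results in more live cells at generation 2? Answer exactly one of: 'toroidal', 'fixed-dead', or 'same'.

Under TOROIDAL boundary, generation 2:
......
...**.
......
...***
..*.**
...**.
..*...
Population = 11

Under FIXED-DEAD boundary, generation 2:
*.***.
*....*
......
...*..
.**...
.***.*
.****.
Population = 17

Comparison: toroidal=11, fixed-dead=17 -> fixed-dead

Answer: fixed-dead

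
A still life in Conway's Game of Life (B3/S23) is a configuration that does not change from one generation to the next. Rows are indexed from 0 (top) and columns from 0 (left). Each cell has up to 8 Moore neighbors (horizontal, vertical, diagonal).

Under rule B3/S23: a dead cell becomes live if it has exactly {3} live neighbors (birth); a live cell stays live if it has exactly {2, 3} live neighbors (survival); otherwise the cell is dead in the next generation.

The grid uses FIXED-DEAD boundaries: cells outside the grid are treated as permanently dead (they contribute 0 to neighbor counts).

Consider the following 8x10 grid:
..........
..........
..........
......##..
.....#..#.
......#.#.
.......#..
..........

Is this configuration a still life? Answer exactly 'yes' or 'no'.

Compute generation 1 and compare to generation 0 (given above):
Generation 1:
..........
..........
..........
......##..
.....#..#.
......#.#.
.......#..
..........
The grids are IDENTICAL -> still life.

Answer: yes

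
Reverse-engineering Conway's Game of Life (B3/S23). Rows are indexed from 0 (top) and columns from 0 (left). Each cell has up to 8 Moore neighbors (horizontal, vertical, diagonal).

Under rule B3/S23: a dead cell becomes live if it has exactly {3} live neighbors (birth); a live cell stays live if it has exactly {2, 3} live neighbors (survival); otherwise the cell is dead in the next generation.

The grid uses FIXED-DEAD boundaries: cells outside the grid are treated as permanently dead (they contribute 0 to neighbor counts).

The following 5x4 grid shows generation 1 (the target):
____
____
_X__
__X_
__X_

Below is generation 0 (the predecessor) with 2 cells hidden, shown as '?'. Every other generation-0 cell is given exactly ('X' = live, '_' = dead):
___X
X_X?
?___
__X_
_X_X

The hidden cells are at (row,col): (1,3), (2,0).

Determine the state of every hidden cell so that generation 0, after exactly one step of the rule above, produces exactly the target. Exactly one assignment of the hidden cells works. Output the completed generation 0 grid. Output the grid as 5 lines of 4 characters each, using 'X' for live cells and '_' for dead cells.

Answer: ___X
X_X_
____
__X_
_X_X

Derivation:
Hidden generation-0 cells (in order): (1,3), (2,0).
A hidden cell only influences target cells in its own 3x3 neighborhood. Try each of the 2^2 = 4 assignments, step the completed generation 0 forward once under B3/S23, and compare with the target:
  (1,3)=_ (2,0)=_ -> step reproduces the target at every cell -> ACCEPT
  (1,3)=_ (2,0)=X -> step gives (1,1)='X' but target has '_' -> reject
  (1,3)=X (2,0)=_ -> step gives (0,2)='X' but target has '_' -> reject
  (1,3)=X (2,0)=X -> step gives (0,2)='X' but target has '_' -> reject
Unique solution: (1,3)=dead, (2,0)=dead.
Check: live-neighbor counts of every cell in the completed generation 0:
1221
0212
1322
1222
1131
Applying B3/S23 to generation 0 with these counts gives:
____
____
_X__
__X_
__X_
which matches the target exactly.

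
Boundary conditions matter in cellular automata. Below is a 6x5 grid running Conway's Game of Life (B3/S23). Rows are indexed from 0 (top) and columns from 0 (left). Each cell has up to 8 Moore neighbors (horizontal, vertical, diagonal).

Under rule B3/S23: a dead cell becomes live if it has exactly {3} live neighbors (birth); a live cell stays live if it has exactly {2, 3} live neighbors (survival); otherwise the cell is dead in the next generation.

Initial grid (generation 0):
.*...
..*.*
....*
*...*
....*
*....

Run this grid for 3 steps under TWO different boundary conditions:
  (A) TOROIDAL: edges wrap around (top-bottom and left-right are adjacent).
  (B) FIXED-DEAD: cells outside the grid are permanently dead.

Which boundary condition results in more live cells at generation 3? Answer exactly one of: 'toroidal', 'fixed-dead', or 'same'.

Answer: toroidal

Derivation:
Under TOROIDAL boundary, generation 3:
..*..
**...
**..*
....*
.***.
.**.*
Population = 13

Under FIXED-DEAD boundary, generation 3:
.....
.....
...**
...**
.....
.....
Population = 4

Comparison: toroidal=13, fixed-dead=4 -> toroidal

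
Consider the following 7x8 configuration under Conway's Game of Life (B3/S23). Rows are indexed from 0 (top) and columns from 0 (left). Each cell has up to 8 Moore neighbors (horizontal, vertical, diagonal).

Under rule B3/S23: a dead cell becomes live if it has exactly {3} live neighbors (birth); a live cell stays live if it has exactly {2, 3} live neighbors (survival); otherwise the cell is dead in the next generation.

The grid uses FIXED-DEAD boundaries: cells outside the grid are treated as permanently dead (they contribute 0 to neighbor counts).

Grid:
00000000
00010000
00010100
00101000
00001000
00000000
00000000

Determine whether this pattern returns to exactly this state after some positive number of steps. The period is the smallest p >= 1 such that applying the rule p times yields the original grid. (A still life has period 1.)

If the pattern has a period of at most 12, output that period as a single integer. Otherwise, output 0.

Answer: 2

Derivation:
Simulating and comparing each generation to the original:
Gen 0 (original, given above): 6 live cells
Gen 1: 6 live cells, differs from original
Gen 2: 6 live cells, MATCHES original -> period = 2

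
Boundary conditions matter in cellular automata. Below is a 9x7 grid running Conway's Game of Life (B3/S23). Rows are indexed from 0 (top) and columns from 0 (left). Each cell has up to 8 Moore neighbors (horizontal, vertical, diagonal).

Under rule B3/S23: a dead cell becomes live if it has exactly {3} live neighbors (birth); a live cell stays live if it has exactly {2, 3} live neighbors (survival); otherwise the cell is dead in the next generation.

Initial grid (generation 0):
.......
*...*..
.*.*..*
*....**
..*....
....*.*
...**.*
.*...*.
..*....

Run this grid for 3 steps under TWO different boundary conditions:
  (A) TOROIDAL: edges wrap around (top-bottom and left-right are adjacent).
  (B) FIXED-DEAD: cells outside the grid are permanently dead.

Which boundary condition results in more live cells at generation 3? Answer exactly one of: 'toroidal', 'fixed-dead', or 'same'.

Under TOROIDAL boundary, generation 3:
.......
.......
.....**
.*..**.
**.*...
**.**..
.**....
..*.***
...***.
Population = 21

Under FIXED-DEAD boundary, generation 3:
.......
.*.....
*.*....
*.*..**
.***.*.
...*...
..*.*..
..*.*..
...**..
Population = 18

Comparison: toroidal=21, fixed-dead=18 -> toroidal

Answer: toroidal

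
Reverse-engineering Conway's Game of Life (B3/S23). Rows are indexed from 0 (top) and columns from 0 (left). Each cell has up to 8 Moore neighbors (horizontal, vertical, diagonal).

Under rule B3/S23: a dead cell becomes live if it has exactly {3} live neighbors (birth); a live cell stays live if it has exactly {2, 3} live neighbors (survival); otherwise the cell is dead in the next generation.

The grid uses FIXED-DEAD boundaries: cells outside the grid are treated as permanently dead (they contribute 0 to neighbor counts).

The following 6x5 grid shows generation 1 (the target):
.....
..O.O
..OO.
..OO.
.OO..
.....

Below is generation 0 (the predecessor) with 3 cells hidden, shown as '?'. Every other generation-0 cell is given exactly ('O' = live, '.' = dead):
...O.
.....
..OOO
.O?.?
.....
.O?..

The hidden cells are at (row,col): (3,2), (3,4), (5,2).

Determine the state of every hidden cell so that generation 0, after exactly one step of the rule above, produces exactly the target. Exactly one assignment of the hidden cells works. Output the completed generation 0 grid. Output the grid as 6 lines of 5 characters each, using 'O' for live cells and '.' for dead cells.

Hidden generation-0 cells (in order): (3,2), (3,4), (5,2).
A hidden cell only influences target cells in its own 3x3 neighborhood. Try each of the 2^3 = 8 assignments, step the completed generation 0 forward once under B3/S23, and compare with the target:
  (3,2)=. (3,4)=. (5,2)=. -> step gives (4,1)='.' but target has 'O' -> reject
  (3,2)=. (3,4)=. (5,2)=O -> step reproduces the target at every cell -> ACCEPT
  (3,2)=. (3,4)=O (5,2)=. -> step gives (2,4)='O' but target has '.' -> reject
  (3,2)=. (3,4)=O (5,2)=O -> step gives (2,4)='O' but target has '.' -> reject
  (3,2)=O (3,4)=. (5,2)=. -> step gives (2,1)='O' but target has '.' -> reject
  (3,2)=O (3,4)=. (5,2)=O -> step gives (2,1)='O' but target has '.' -> reject
  (3,2)=O (3,4)=O (5,2)=. -> step gives (2,1)='O' but target has '.' -> reject
  (3,2)=O (3,4)=O (5,2)=O -> step gives (2,1)='O' but target has '.' -> reject
Unique solution: (3,2)=dead, (3,4)=dead, (5,2)=live.
Check: live-neighbor counts of every cell in the completed generation 0:
00101
01343
12221
11332
23310
11110
Applying B3/S23 to generation 0 with these counts gives:
.....
..O.O
..OO.
..OO.
.OO..
.....
which matches the target exactly.

Answer: ...O.
.....
..OOO
.O...
.....
.OO..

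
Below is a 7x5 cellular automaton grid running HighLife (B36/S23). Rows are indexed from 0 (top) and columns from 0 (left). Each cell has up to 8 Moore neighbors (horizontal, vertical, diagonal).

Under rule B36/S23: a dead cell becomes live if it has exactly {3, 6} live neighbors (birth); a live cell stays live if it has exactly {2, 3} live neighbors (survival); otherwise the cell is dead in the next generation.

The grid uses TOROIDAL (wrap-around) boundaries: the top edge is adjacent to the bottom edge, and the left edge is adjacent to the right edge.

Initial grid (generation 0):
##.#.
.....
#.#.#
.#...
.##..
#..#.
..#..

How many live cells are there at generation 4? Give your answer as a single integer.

Answer: 12

Derivation:
Simulating step by step:
Generation 0 (given above): 12 live cells
Generation 1: 14 live cells
.##..
..##.
##...
...#.
###..
...#.
#.##.
Generation 2: 15 live cells
....#
#..#.
.#.##
....#
.####
#..#.
...##
Generation 3: 15 live cells
#....
#.##.
..##.
.#.#.
.##..
##..#
#..#.
Generation 4: 12 live cells
#.##.
..##.
.....
.###.
...##
...##
.....
Population at generation 4: 12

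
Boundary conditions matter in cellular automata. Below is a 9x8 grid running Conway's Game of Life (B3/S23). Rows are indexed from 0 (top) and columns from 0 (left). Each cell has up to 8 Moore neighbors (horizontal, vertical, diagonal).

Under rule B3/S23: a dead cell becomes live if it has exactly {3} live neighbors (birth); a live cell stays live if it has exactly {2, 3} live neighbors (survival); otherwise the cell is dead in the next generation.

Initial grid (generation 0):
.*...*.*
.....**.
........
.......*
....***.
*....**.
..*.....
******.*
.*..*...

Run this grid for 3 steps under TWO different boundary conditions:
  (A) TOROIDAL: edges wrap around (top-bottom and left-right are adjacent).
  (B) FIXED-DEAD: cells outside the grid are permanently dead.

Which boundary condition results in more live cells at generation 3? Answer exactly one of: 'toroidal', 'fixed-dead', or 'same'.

Answer: toroidal

Derivation:
Under TOROIDAL boundary, generation 3:
....*...
*...*..*
.......*
.....***
....*...
...*.*.*
...****.
*....*..
*....***
Population = 22

Under FIXED-DEAD boundary, generation 3:
.....**.
.....*.*
.......*
.....*.*
....*..*
..**.*..
........
*.......
**.*.*..
Population = 17

Comparison: toroidal=22, fixed-dead=17 -> toroidal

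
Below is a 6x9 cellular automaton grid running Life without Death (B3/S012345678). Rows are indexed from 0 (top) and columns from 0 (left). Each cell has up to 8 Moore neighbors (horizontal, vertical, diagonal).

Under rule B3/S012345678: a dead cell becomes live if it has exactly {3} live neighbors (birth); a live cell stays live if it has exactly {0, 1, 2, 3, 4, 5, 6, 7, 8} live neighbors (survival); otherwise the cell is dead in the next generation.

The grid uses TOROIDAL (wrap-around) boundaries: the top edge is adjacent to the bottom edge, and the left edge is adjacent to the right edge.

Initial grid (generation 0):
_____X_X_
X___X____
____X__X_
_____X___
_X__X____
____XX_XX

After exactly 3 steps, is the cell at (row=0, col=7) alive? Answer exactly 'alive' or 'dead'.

Simulating step by step:
Generation 0 (given above): 13 live cells
Generation 1: 19 live cells
_____X_X_
X___XXX_X
____XX_X_
____XX___
_X__X_X__
____XX_XX
Generation 2: 25 live cells
X____X_X_
X___XXX_X
___XXX_XX
___XXX___
_X_XX_XX_
____XX_XX
Generation 3: 32 live cells
X____X_X_
X__XXXX_X
X__XXX_XX
___XXX__X
_XXXX_XXX
X__XXX_XX

Cell (0,7) at generation 3: 1 -> alive

Answer: alive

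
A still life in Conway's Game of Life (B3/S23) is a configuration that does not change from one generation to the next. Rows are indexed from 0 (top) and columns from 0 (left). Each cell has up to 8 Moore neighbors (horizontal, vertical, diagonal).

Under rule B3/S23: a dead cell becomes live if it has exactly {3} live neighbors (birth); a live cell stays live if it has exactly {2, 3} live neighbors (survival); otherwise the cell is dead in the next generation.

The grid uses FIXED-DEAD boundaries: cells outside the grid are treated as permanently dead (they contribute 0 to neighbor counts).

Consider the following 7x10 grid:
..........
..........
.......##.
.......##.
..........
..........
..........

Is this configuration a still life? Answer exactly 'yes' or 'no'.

Answer: yes

Derivation:
Compute generation 1 and compare to generation 0 (given above):
Generation 1:
..........
..........
.......##.
.......##.
..........
..........
..........
The grids are IDENTICAL -> still life.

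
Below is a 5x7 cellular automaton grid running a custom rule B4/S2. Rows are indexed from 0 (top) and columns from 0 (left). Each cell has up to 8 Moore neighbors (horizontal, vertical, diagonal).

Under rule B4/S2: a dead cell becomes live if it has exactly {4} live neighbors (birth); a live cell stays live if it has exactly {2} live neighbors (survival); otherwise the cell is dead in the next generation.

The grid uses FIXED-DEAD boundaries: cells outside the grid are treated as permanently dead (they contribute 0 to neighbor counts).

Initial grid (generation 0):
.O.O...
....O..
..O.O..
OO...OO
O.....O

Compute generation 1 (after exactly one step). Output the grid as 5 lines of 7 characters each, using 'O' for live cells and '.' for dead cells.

Answer: .......
...OO..
....OO.
O.....O
O.....O

Derivation:
Simulating step by step:
Generation 0 (given above): 11 live cells
Generation 1: 8 live cells
(generation 1 grid is the final answer)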